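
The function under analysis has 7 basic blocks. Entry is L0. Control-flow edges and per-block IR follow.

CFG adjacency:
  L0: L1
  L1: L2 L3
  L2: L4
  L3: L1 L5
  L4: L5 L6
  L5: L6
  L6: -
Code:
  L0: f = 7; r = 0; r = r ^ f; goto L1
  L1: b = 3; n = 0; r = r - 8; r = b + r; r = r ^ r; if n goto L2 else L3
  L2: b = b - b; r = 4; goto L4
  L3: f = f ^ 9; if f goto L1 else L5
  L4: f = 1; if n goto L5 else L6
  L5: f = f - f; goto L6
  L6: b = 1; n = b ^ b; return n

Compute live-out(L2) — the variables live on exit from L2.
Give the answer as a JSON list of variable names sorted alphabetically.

def/use:
  L0: {f,r} / ∅
  L1: {b,n,r} / {r}
  L2: {b,r} / {b}
  L3: {f} / {f}
  L4: {f} / {n}
  L5: {f} / {f}
  L6: {b,n} / ∅

Backward fixpoint:
  L0 li=∅ lo={f,r}
  L1 li={f,r} lo={b,f,n,r}
  L2 li={b,n} lo={n}
  L3 li={f,r} lo={f,r}
  L4 li={n} lo={f}
  L5 li={f} lo=∅
  L6 li=∅ lo=∅

live-out(L2) = ["n"]

Answer: ["n"]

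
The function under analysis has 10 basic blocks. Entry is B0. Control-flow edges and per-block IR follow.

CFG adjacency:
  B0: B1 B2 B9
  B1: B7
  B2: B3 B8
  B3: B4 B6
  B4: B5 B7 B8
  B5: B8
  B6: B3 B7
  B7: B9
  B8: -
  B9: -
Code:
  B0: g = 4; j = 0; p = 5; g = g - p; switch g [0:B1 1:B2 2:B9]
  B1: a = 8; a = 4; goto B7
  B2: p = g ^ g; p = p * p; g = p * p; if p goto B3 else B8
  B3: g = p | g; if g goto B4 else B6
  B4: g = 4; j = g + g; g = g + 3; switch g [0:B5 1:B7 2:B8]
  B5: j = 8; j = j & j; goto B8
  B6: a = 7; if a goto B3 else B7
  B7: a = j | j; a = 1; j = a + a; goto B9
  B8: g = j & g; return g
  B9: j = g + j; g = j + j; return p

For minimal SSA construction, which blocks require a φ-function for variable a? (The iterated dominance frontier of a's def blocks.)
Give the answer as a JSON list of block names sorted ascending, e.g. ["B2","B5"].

Answer: ["B3", "B7", "B8", "B9"]

Derivation:
idom tree: B1←B0 B2←B0 B3←B2 B4←B3 B5←B4 B6←B3 B7←B0 B8←B2 B9←B0
Dom at joins:
  B3: preds {B2,B6}: {B0,B2} ∩ {B0,B2,B3,B6} = {B0,B2}; idom=B2
  B7: preds {B1,B4,B6}: {B0,B1} ∩ {B0,B2,B3,B4} ∩ {B0,B2,B3,B6} = {B0}; idom=B0
  B8: preds {B2,B4,B5}: {B0,B2} ∩ {B0,B2,B3,B4} ∩ {B0,B2,B3,B4,B5} = {B0,B2}; idom=B2
  B9: preds {B0,B7}: {B0} ∩ {B0,B7} = {B0}; idom=B0

DF derivation:
  join B3 pred B2: · stop@B2
  join B3 pred B6: B6→B3 stop@B2
  join B7 pred B1: B1 stop@B0
  join B7 pred B4: B4→B3→B2 stop@B0
  join B7 pred B6: B6→B3→B2 stop@B0
  join B8 pred B2: · stop@B2
  join B8 pred B4: B4→B3 stop@B2
  join B8 pred B5: B5→B4→B3 stop@B2
  join B9 pred B0: · stop@B0
  join B9 pred B7: B7 stop@B0
  B0 → ∅
  B1 → {B7}
  B2 → {B7}
  B3 → {B3,B7,B8}
  B4 → {B7,B8}
  B5 → {B8}
  B6 → {B3,B7}
  B7 → {B9}
  B8 → ∅
  B9 → ∅

φ for a: defs {B1,B6,B7}
  DF⁺ = {B3,B7,B8,B9}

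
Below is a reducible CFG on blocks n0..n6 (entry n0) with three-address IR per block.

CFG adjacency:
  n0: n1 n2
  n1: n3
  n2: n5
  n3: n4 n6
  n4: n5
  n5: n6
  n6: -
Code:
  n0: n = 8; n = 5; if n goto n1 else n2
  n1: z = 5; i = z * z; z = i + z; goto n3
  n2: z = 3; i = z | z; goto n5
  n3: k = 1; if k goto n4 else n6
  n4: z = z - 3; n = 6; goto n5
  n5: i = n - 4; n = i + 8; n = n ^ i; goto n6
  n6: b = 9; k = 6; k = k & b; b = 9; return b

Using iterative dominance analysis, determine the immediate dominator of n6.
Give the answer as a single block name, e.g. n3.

idom tree: n1←n0 n2←n0 n3←n1 n4←n3 n5←n0 n6←n0
Join-block Dom:
  n5: preds {n2,n4}: {n0,n2} ∩ {n0,n1,n3,n4} = {n0}; idom=n0
  n6: preds {n3,n5}: {n0,n1,n3} ∩ {n0,n5} = {n0}; idom=n0

idom(n6) = n0

Answer: n0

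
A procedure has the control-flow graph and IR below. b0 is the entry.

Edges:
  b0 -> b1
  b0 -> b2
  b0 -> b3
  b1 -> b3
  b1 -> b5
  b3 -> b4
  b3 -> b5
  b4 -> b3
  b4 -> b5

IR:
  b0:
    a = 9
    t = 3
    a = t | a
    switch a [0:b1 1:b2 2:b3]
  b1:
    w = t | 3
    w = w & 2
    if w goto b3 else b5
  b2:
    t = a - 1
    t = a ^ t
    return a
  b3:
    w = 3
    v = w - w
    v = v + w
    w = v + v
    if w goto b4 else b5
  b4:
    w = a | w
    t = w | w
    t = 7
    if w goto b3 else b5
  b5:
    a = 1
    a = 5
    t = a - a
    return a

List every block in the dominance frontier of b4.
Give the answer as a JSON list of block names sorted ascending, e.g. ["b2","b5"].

Answer: ["b3", "b5"]

Analysis:
idom tree: b1←b0 b2←b0 b3←b0 b4←b3 b5←b0
Dom at joins:
  b3: preds {b0,b1,b4}: {b0} ∩ {b0,b1} ∩ {b0,b3,b4} = {b0}; idom=b0
  b5: preds {b1,b3,b4}: {b0,b1} ∩ {b0,b3} ∩ {b0,b3,b4} = {b0}; idom=b0

DF walk-up:
  b3←b0: walk · to b0
  b3←b1: walk b1 to b0
  b3←b4: walk b4→b3 to b0
  b5←b1: walk b1 to b0
  b5←b3: walk b3 to b0
  b5←b4: walk b4→b3 to b0
  DF(b0)=∅
  DF(b1)={b3,b5}
  DF(b2)=∅
  DF(b3)={b3,b5}
  DF(b4)={b3,b5}
  DF(b5)=∅

DF(b4) = ["b3", "b5"]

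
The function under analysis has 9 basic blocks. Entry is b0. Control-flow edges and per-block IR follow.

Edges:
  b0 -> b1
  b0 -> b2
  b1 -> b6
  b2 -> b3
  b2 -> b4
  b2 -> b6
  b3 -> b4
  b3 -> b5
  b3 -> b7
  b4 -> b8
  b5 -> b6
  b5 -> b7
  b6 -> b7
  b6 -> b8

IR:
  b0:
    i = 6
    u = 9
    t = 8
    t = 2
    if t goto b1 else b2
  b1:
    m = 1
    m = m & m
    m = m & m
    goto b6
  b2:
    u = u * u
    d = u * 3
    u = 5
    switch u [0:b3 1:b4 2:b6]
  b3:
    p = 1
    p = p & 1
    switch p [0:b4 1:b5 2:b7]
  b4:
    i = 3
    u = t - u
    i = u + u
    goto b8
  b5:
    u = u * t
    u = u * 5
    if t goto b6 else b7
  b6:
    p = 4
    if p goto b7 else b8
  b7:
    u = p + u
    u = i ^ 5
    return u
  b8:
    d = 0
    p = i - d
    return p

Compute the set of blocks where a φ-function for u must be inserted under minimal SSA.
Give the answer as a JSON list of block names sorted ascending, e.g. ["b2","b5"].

Answer: ["b6", "b7", "b8"]

Analysis:
idom tree: b1←b0 b2←b0 b3←b2 b4←b2 b5←b3 b6←b0 b7←b0 b8←b0
Dom∩ at merges:
  b4: preds {b2,b3}: {b0,b2} ∩ {b0,b2,b3} = {b0,b2}; idom=b2
  b6: preds {b1,b2,b5}: {b0,b1} ∩ {b0,b2} ∩ {b0,b2,b3,b5} = {b0}; idom=b0
  b7: preds {b3,b5,b6}: {b0,b2,b3} ∩ {b0,b2,b3,b5} ∩ {b0,b6} = {b0}; idom=b0
  b8: preds {b4,b6}: {b0,b2,b4} ∩ {b0,b6} = {b0}; idom=b0

Frontier:
  join b4 pred b2: · stop@b2
  join b4 pred b3: b3 stop@b2
  join b6 pred b1: b1 stop@b0
  join b6 pred b2: b2 stop@b0
  join b6 pred b5: b5→b3→b2 stop@b0
  join b7 pred b3: b3→b2 stop@b0
  join b7 pred b5: b5→b3→b2 stop@b0
  join b7 pred b6: b6 stop@b0
  join b8 pred b4: b4→b2 stop@b0
  join b8 pred b6: b6 stop@b0
  DF(b0)=∅
  DF(b1)={b6}
  DF(b2)={b6,b7,b8}
  DF(b3)={b4,b6,b7}
  DF(b4)={b8}
  DF(b5)={b6,b7}
  DF(b6)={b7,b8}
  DF(b7)=∅
  DF(b8)=∅

φ for u: defs {b0,b2,b4,b5,b7}
  DF⁺ = {b6,b7,b8}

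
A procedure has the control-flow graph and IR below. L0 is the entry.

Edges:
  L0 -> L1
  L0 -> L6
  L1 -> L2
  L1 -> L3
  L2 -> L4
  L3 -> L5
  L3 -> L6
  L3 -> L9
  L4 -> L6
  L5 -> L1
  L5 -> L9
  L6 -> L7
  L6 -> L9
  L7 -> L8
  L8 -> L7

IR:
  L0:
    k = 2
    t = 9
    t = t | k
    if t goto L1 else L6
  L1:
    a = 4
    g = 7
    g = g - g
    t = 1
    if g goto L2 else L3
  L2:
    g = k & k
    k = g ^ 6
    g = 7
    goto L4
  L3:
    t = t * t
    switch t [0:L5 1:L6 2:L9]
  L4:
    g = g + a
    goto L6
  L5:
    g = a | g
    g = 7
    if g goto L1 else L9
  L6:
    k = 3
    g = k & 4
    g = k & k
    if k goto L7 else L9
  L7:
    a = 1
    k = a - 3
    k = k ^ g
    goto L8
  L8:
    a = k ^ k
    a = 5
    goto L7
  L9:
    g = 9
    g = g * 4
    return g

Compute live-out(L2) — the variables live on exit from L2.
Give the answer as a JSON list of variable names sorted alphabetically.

Block summaries:
  L0 def {k,t} use ∅
  L1 def {a,g,t} use ∅
  L2 def {g,k} use {k}
  L3 def {t} use {t}
  L4 def {g} use {a,g}
  L5 def {g} use {a,g}
  L6 def {g,k} use ∅
  L7 def {a,k} use {g}
  L8 def {a} use {k}
  L9 def {g} use ∅

Liveness:
  live L0: ∅→{k}
  live L1: {k}→{a,g,k,t}
  live L2: {a,k}→{a,g}
  live L3: {a,g,k,t}→{a,g,k}
  live L4: {a,g}→∅
  live L5: {a,g,k}→{k}
  live L6: ∅→{g}
  live L7: {g}→{g,k}
  live L8: {g,k}→{g}
  live L9: ∅→∅

live-out(L2) = ["a", "g"]

Answer: ["a", "g"]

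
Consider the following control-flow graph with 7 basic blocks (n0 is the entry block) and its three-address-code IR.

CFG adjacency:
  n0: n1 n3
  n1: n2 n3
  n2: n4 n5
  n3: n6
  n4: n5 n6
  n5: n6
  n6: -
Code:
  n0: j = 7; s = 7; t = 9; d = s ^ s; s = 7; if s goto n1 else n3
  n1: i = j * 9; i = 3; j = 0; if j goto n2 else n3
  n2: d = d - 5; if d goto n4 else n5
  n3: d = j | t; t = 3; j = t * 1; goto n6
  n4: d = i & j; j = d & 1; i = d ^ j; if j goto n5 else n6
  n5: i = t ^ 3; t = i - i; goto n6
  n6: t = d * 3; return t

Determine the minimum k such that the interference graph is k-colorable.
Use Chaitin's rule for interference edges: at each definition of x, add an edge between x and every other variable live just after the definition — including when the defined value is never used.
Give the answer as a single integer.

def/use:
  n0: {d,j,s,t} / ∅
  n1: {i,j} / {j}
  n2: {d} / {d}
  n3: {d,j,t} / {j,t}
  n4: {d,i,j} / {i,j}
  n5: {i,t} / {t}
  n6: {t} / {d}

Liveness:
  n0 li=∅ lo={d,j,t}
  n1 li={d,j,t} lo={d,i,j,t}
  n2 li={d,i,j,t} lo={d,i,j,t}
  n3 li={j,t} lo={d}
  n4 li={i,j,t} lo={d,t}
  n5 li={d,t} lo={d}
  n6 li={d} lo=∅

Conflict graph:
  d — {i,j,s,t}
  i — {d,j,t}
  j — {d,i,s,t}
  s — {d,j,t}
  t — {d,i,j,s}

Colouring:
  clique {d,i,j,t} ⇒ need ≥ 4
  assign d→c0 i→c3 j→c1 s→c3 t→c2 — no edge inside a register ⇒ χ ≤ 4
  χ = 4

Answer: 4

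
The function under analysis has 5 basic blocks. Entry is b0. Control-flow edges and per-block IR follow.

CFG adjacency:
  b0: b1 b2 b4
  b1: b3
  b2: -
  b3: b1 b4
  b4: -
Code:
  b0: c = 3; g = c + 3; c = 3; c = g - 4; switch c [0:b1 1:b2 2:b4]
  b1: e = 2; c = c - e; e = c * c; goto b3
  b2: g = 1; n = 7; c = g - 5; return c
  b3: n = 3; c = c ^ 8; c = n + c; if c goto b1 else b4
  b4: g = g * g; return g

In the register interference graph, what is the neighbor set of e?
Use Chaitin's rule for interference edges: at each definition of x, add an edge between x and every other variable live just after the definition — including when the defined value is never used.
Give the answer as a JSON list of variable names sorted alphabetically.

Answer: ["c", "g"]

Derivation:
Per-block:
  b0: def={c,g} ue=∅
  b1: def={c,e} ue={c}
  b2: def={c,g,n} ue=∅
  b3: def={c,n} ue={c}
  b4: def={g} ue={g}

Liveness:
  live b0: ∅→{c,g}
  live b1: {c,g}→{c,g}
  live b2: ∅→∅
  live b3: {c,g}→{c,g}
  live b4: {g}→∅

Interference:
  c — {e,g,n}
  e — {c,g}
  g — {c,e,n}
  n — {c,g}

N(e) = ["c", "g"]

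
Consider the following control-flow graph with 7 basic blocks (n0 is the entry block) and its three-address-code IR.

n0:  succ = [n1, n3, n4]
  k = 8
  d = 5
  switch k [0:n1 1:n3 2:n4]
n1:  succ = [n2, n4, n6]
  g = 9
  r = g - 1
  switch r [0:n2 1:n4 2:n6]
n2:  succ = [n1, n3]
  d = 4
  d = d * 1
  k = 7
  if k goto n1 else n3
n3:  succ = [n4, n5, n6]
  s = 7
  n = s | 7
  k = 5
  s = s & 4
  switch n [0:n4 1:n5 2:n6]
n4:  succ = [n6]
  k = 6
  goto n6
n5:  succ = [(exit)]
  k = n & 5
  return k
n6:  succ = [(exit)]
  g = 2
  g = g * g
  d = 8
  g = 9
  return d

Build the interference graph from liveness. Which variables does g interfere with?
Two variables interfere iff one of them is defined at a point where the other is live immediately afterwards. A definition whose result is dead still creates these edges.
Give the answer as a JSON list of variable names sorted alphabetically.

def/use:
  n0: def={d,k} ue=∅
  n1: def={g,r} ue=∅
  n2: def={d,k} ue=∅
  n3: def={k,n,s} ue=∅
  n4: def={k} ue=∅
  n5: def={k} ue={n}
  n6: def={d,g} ue=∅

Liveness:
  live n0: ∅→∅
  live n1: ∅→∅
  live n2: ∅→∅
  live n3: ∅→{n}
  live n4: ∅→∅
  live n5: {n}→∅
  live n6: ∅→∅

Interference:
  d: {g,k}
  g: {d}
  k: {d,n,s}
  n: {k,s}
  r: ∅
  s: {k,n}

N(g) = ["d"]

Answer: ["d"]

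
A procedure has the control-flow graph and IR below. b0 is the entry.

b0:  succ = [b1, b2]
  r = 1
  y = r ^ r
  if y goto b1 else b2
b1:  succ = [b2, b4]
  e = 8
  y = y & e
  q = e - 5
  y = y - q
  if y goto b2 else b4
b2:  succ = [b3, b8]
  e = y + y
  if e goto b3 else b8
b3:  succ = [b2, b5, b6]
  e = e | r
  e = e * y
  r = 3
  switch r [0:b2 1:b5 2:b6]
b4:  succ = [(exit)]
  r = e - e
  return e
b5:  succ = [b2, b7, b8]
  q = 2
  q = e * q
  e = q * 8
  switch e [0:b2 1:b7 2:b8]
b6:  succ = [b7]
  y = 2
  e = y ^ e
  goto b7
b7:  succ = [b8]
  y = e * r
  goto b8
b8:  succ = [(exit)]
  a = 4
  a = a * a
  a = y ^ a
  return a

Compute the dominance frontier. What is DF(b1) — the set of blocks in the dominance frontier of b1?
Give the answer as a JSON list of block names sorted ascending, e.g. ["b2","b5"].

Answer: ["b2"]

Working:
idom tree: b1←b0 b2←b0 b3←b2 b4←b1 b5←b3 b6←b3 b7←b3 b8←b2
Dom∩ at merges:
  b2: preds {b0,b1,b3,b5}: {b0} ∩ {b0,b1} ∩ {b0,b2,b3} ∩ {b0,b2,b3,b5} = {b0}; idom=b0
  b7: preds {b5,b6}: {b0,b2,b3,b5} ∩ {b0,b2,b3,b6} = {b0,b2,b3}; idom=b3
  b8: preds {b2,b5,b7}: {b0,b2} ∩ {b0,b2,b3,b5} ∩ {b0,b2,b3,b7} = {b0,b2}; idom=b2

Frontier:
  join b2 pred b0: · stop@b0
  join b2 pred b1: b1 stop@b0
  join b2 pred b3: b3→b2 stop@b0
  join b2 pred b5: b5→b3→b2 stop@b0
  join b7 pred b5: b5 stop@b3
  join b7 pred b6: b6 stop@b3
  join b8 pred b2: · stop@b2
  join b8 pred b5: b5→b3 stop@b2
  join b8 pred b7: b7→b3 stop@b2
  b0 → ∅
  b1 → {b2}
  b2 → {b2}
  b3 → {b2,b8}
  b4 → ∅
  b5 → {b2,b7,b8}
  b6 → {b7}
  b7 → {b8}
  b8 → ∅

DF(b1) = ["b2"]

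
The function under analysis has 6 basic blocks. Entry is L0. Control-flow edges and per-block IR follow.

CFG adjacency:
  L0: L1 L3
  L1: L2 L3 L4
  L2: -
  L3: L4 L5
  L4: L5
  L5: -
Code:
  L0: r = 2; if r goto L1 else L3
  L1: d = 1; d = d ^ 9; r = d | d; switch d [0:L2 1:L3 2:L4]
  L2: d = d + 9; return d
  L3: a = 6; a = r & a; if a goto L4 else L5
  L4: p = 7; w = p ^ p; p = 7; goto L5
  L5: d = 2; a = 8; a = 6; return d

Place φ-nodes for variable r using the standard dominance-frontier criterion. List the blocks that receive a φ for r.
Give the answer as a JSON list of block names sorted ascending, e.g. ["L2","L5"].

Answer: ["L3", "L4", "L5"]

Working:
idom tree: L1←L0 L2←L1 L3←L0 L4←L0 L5←L0
Dom∩ at merges:
  L3: preds {L0,L1}: {L0} ∩ {L0,L1} = {L0}; idom=L0
  L4: preds {L1,L3}: {L0,L1} ∩ {L0,L3} = {L0}; idom=L0
  L5: preds {L3,L4}: {L0,L3} ∩ {L0,L4} = {L0}; idom=L0

DF derivation:
  join L3 pred L0: · stop@L0
  join L3 pred L1: L1 stop@L0
  join L4 pred L1: L1 stop@L0
  join L4 pred L3: L3 stop@L0
  join L5 pred L3: L3 stop@L0
  join L5 pred L4: L4 stop@L0
  DF(L0)=∅
  DF(L1)={L3,L4}
  DF(L2)=∅
  DF(L3)={L4,L5}
  DF(L4)={L5}
  DF(L5)=∅

φ for r: defs {L0,L1}
  DF⁺ = {L3,L4,L5}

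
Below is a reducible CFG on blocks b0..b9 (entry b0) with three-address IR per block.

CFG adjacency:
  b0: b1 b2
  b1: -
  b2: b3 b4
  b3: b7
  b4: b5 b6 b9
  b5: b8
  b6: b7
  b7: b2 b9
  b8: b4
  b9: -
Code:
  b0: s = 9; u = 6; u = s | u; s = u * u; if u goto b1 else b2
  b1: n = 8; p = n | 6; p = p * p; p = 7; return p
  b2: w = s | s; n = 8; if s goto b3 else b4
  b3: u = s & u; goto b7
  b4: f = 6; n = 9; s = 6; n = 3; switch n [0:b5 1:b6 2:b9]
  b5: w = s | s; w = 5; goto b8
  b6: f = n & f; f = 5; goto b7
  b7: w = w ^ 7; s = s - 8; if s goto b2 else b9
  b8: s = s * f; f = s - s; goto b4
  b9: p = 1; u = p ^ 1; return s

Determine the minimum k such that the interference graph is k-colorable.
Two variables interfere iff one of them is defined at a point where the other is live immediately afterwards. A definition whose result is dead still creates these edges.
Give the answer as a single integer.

Block summaries:
  b0 def {s,u} use ∅
  b1 def {n,p} use ∅
  b2 def {n,w} use {s}
  b3 def {u} use {s,u}
  b4 def {f,n,s} use ∅
  b5 def {w} use {s}
  b6 def {f} use {f,n}
  b7 def {s,w} use {s,w}
  b8 def {f,s} use {f,s}
  b9 def {p,u} use {s}

Live sets:
  live b0: ∅→{s,u}
  live b1: ∅→∅
  live b2: {s,u}→{s,u,w}
  live b3: {s,u,w}→{s,u,w}
  live b4: {u,w}→{f,n,s,u,w}
  live b5: {f,s,u}→{f,s,u,w}
  live b6: {f,n,s,u,w}→{s,u,w}
  live b7: {s,u,w}→{s,u}
  live b8: {f,s,u,w}→{u,w}
  live b9: {s}→∅

Interfere edges:
  f↔{n,s,u,w}
  n↔{f,s,u,w}
  p↔{s}
  s↔{f,n,p,u,w}
  u↔{f,n,s,w}
  w↔{f,n,s,u}

Chromatic number:
  lower bound: {f,n,s,u,w} mutually conflict ⇒ χ ≥ 5
  assign f→r1 n→r2 p→r1 s→r0 u→r3 w→r4 — no edge inside a register ⇒ χ ≤ 5
  χ = 5

Answer: 5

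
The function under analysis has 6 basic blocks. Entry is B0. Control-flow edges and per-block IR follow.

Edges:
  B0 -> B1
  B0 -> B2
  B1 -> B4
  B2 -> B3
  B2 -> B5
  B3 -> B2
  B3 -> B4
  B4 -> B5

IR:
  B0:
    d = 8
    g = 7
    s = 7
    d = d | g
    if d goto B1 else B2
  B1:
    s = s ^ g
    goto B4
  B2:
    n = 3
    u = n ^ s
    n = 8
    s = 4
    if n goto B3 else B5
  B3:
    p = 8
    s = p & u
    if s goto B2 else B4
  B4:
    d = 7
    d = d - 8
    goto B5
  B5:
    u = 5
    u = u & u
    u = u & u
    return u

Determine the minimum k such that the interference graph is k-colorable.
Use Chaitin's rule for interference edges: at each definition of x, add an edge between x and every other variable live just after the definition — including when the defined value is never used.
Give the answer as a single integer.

Answer: 3

Working:
Per-block:
  B0: {d,g,s} / ∅
  B1: {s} / {g,s}
  B2: {n,s,u} / {s}
  B3: {p,s} / {u}
  B4: {d} / ∅
  B5: {u} / ∅

Liveness:
  B0: in=∅ out={g,s}
  B1: in={g,s} out=∅
  B2: in={s} out={u}
  B3: in={u} out={s}
  B4: in=∅ out=∅
  B5: in=∅ out=∅

Conflict graph:
  d↔{g,s}
  g↔{d,s}
  n↔{s,u}
  p↔{u}
  s↔{d,g,n,u}
  u↔{n,p,s}

Colouring:
  {d,g,s} pairwise interfere (3-clique) ⇒ χ ≥ 3
  assign d→R1 g→R2 n→R2 p→R0 s→R0 u→R1 — no edge inside a register ⇒ χ ≤ 3
  χ = 3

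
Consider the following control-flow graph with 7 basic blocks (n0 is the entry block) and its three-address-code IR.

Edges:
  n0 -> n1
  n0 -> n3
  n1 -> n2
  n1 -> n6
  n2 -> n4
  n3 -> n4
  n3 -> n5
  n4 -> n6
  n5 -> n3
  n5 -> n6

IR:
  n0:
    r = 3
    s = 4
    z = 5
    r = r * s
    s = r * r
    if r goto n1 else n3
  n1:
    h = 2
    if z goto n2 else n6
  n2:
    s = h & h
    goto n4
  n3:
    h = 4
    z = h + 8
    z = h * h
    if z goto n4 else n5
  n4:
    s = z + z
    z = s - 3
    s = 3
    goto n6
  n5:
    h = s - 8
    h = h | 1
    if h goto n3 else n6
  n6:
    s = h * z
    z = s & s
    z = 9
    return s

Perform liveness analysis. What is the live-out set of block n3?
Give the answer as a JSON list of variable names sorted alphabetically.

Block summaries:
  n0: {r,s,z} / ∅
  n1: {h} / {z}
  n2: {s} / {h}
  n3: {h,z} / ∅
  n4: {s,z} / {z}
  n5: {h} / {s}
  n6: {s,z} / {h,z}

Backward fixpoint:
  live n0: ∅→{s,z}
  live n1: {z}→{h,z}
  live n2: {h,z}→{h,z}
  live n3: {s}→{h,s,z}
  live n4: {h,z}→{h,z}
  live n5: {s,z}→{h,s,z}
  live n6: {h,z}→∅

live-out(n3) = ["h", "s", "z"]

Answer: ["h", "s", "z"]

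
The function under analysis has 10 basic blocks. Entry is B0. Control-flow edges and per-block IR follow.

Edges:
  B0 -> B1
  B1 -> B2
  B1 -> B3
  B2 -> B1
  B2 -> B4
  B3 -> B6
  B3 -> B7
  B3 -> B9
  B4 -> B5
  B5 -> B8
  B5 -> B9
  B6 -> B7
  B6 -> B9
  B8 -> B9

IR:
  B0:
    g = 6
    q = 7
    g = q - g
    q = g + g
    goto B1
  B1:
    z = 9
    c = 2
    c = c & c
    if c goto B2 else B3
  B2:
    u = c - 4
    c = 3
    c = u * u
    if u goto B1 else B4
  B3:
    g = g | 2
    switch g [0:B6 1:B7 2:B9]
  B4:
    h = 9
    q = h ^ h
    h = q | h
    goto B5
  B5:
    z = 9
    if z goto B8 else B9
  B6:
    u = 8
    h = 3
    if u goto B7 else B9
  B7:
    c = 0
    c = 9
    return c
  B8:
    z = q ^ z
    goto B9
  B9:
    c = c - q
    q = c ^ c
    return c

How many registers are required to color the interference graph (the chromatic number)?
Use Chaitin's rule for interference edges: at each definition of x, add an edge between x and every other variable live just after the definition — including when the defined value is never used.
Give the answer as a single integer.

Answer: 4

Derivation:
Per-block:
  B0 def {g,q} use ∅
  B1 def {c,z} use ∅
  B2 def {c,u} use {c}
  B3 def {g} use {g}
  B4 def {h,q} use ∅
  B5 def {z} use ∅
  B6 def {h,u} use ∅
  B7 def {c} use ∅
  B8 def {z} use {q,z}
  B9 def {c,q} use {c,q}

Backward fixpoint:
  B0: in=∅ out={g,q}
  B1: in={g,q} out={c,g,q}
  B2: in={c,g,q} out={c,g,q}
  B3: in={c,g,q} out={c,q}
  B4: in={c} out={c,q}
  B5: in={c,q} out={c,q,z}
  B6: in={c,q} out={c,q}
  B7: in=∅ out=∅
  B8: in={c,q,z} out={c,q}
  B9: in={c,q} out=∅

Conflict graph:
  c — {g,h,q,u,z}
  g — {c,q,u,z}
  h — {c,q,u}
  q — {c,g,h,u,z}
  u — {c,g,h,q}
  z — {c,g,q}

Chromatic number:
  clique {c,g,q,u} ⇒ need ≥ 4
  4-colouring: c0={c}  c1={q}  c2={g,h}  c3={u,z}
  χ = 4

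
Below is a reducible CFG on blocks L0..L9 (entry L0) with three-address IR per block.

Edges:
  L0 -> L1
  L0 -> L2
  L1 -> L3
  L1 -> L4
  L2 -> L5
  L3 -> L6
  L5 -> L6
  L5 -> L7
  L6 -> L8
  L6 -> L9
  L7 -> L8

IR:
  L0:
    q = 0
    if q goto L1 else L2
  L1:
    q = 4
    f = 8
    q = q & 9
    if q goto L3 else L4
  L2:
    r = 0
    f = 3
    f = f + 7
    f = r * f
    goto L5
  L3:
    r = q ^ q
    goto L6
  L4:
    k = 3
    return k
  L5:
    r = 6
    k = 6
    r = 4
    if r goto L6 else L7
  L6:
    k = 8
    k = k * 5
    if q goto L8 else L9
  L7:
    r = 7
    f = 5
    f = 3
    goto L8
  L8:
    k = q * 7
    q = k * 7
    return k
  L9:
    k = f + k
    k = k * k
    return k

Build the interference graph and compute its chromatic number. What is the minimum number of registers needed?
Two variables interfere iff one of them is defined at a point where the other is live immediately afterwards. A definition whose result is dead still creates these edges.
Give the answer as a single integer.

Answer: 3

Derivation:
Per-block:
  L0 def {q} use ∅
  L1 def {f,q} use ∅
  L2 def {f,r} use ∅
  L3 def {r} use {q}
  L4 def {k} use ∅
  L5 def {k,r} use ∅
  L6 def {k} use {q}
  L7 def {f,r} use ∅
  L8 def {k,q} use {q}
  L9 def {k} use {f,k}

Backward fixpoint:
  L0 li=∅ lo={q}
  L1 li=∅ lo={f,q}
  L2 li={q} lo={f,q}
  L3 li={f,q} lo={f,q}
  L4 li=∅ lo=∅
  L5 li={f,q} lo={f,q}
  L6 li={f,q} lo={f,k,q}
  L7 li={q} lo={q}
  L8 li={q} lo=∅
  L9 li={f,k} lo=∅

Interference:
  f: {k,q,r}
  k: {f,q}
  q: {f,k,r}
  r: {f,q}

Registers:
  lower bound: {f,k,q} mutually conflict ⇒ χ ≥ 3
  assign f→c0 k→c2 q→c1 r→c2 — no edge inside a register ⇒ χ ≤ 3
  χ = 3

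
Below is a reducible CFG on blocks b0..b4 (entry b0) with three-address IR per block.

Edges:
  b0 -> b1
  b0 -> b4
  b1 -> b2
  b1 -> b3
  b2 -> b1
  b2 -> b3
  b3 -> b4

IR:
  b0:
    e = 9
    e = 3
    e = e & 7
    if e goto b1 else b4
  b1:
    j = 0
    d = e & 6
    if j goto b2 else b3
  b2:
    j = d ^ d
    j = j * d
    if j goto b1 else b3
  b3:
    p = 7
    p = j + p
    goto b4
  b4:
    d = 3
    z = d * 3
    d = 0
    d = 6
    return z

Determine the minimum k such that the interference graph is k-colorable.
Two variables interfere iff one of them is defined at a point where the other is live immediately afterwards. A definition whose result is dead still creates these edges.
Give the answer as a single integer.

Answer: 3

Derivation:
Block summaries:
  b0: {e} / ∅
  b1: {d,j} / {e}
  b2: {j} / {d}
  b3: {p} / {j}
  b4: {d,z} / ∅

Liveness:
  b0 li=∅ lo={e}
  b1 li={e} lo={d,e,j}
  b2 li={d,e} lo={e,j}
  b3 li={j} lo=∅
  b4 li=∅ lo=∅

Interfere edges:
  d — {e,j,z}
  e — {d,j}
  j — {d,e,p}
  p — {j}
  z — {d}

Registers:
  lower bound: {d,e,j} mutually conflict ⇒ χ ≥ 3
  3-colouring: r0={d,p}  r1={j,z}  r2={e}
  χ = 3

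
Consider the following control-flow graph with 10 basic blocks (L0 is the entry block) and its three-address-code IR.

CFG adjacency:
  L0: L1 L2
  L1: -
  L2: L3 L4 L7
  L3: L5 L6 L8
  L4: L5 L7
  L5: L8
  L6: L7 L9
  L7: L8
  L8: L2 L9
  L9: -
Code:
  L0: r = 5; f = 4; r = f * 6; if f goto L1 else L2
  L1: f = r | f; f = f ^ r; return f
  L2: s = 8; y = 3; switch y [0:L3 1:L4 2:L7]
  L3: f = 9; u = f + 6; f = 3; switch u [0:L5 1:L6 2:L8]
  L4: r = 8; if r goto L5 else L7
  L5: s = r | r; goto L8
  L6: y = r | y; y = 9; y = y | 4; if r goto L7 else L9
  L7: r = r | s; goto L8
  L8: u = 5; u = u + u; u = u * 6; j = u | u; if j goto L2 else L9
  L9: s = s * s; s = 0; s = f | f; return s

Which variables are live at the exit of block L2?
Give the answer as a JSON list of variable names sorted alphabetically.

Answer: ["f", "r", "s", "y"]

Analysis:
Per-block:
  L0: def={f,r} ue=∅
  L1: def={f} ue={f,r}
  L2: def={s,y} ue=∅
  L3: def={f,u} ue=∅
  L4: def={r} ue=∅
  L5: def={s} ue={r}
  L6: def={y} ue={r,y}
  L7: def={r} ue={r,s}
  L8: def={j,u} ue=∅
  L9: def={s} ue={f,s}

Live sets:
  L0: in=∅ out={f,r}
  L1: in={f,r} out=∅
  L2: in={f,r} out={f,r,s,y}
  L3: in={r,s,y} out={f,r,s,y}
  L4: in={f,s} out={f,r,s}
  L5: in={f,r} out={f,r,s}
  L6: in={f,r,s,y} out={f,r,s}
  L7: in={f,r,s} out={f,r,s}
  L8: in={f,r,s} out={f,r,s}
  L9: in={f,s} out=∅

live-out(L2) = ["f", "r", "s", "y"]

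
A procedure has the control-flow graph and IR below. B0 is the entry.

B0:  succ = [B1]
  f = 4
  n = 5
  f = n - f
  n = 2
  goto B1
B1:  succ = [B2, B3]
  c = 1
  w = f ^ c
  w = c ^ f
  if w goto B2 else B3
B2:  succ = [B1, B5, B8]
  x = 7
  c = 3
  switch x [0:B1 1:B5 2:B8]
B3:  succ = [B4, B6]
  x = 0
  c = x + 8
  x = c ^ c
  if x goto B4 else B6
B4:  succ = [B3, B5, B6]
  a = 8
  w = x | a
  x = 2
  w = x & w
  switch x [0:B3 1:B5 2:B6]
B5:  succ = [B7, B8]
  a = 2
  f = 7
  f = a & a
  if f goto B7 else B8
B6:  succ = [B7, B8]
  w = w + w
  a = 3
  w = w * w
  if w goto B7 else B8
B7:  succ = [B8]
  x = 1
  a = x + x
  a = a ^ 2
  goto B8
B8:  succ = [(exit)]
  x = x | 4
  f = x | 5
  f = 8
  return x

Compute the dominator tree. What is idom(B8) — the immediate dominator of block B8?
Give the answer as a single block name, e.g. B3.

Answer: B1

Working:
idom tree: B1←B0 B2←B1 B3←B1 B4←B3 B5←B1 B6←B3 B7←B1 B8←B1
Join-block Dom:
  B1: preds {B0,B2}: {B0} ∩ {B0,B1,B2} = {B0}; idom=B0
  B3: preds {B1,B4}: {B0,B1} ∩ {B0,B1,B3,B4} = {B0,B1}; idom=B1
  B5: preds {B2,B4}: {B0,B1,B2} ∩ {B0,B1,B3,B4} = {B0,B1}; idom=B1
  B6: preds {B3,B4}: {B0,B1,B3} ∩ {B0,B1,B3,B4} = {B0,B1,B3}; idom=B3
  B7: preds {B5,B6}: {B0,B1,B5} ∩ {B0,B1,B3,B6} = {B0,B1}; idom=B1
  B8: preds {B2,B5,B6,B7}: {B0,B1,B2} ∩ {B0,B1,B5} ∩ {B0,B1,B3,B6} ∩ {B0,B1,B7} = {B0,B1}; idom=B1

idom(B8) = B1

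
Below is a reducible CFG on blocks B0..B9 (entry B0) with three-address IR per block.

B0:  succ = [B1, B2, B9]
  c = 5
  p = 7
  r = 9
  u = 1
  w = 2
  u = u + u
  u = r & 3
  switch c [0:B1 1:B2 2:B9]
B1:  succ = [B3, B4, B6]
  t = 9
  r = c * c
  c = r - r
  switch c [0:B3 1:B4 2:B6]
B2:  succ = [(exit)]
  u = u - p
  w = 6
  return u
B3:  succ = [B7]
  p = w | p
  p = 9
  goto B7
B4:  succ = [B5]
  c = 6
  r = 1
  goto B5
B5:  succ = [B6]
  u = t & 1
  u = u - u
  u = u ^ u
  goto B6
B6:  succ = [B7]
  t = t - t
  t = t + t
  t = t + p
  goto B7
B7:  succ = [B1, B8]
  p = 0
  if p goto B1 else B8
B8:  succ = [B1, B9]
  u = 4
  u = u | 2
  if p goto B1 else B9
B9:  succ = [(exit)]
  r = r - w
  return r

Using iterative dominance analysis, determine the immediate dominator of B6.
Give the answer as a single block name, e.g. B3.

idom tree: B1←B0 B2←B0 B3←B1 B4←B1 B5←B4 B6←B1 B7←B1 B8←B7 B9←B0
Dom at joins:
  B1: preds {B0,B7,B8}: {B0} ∩ {B0,B1,B7} ∩ {B0,B1,B7,B8} = {B0}; idom=B0
  B6: preds {B1,B5}: {B0,B1} ∩ {B0,B1,B4,B5} = {B0,B1}; idom=B1
  B7: preds {B3,B6}: {B0,B1,B3} ∩ {B0,B1,B6} = {B0,B1}; idom=B1
  B9: preds {B0,B8}: {B0} ∩ {B0,B1,B7,B8} = {B0}; idom=B0

idom(B6) = B1

Answer: B1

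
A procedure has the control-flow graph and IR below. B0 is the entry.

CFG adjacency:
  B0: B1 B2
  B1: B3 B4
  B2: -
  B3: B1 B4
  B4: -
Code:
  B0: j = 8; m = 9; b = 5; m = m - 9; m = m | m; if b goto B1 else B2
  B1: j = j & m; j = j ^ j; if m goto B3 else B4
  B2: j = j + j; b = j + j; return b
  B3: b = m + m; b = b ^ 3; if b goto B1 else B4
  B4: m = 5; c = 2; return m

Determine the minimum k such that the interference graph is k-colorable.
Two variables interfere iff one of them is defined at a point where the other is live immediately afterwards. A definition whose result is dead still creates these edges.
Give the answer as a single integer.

Answer: 3

Analysis:
Block summaries:
  B0: {b,j,m} / ∅
  B1: {j} / {j,m}
  B2: {b,j} / {j}
  B3: {b} / {m}
  B4: {c,m} / ∅

Backward fixpoint:
  B0 li=∅ lo={j,m}
  B1 li={j,m} lo={j,m}
  B2 li={j} lo=∅
  B3 li={j,m} lo={j,m}
  B4 li=∅ lo=∅

Conflict graph:
  b: {j,m}
  c: {m}
  j: {b,m}
  m: {b,c,j}

Registers:
  clique {b,j,m} ⇒ need ≥ 3
  assign b→c1 c→c1 j→c2 m→c0 — no edge inside a register ⇒ χ ≤ 3
  χ = 3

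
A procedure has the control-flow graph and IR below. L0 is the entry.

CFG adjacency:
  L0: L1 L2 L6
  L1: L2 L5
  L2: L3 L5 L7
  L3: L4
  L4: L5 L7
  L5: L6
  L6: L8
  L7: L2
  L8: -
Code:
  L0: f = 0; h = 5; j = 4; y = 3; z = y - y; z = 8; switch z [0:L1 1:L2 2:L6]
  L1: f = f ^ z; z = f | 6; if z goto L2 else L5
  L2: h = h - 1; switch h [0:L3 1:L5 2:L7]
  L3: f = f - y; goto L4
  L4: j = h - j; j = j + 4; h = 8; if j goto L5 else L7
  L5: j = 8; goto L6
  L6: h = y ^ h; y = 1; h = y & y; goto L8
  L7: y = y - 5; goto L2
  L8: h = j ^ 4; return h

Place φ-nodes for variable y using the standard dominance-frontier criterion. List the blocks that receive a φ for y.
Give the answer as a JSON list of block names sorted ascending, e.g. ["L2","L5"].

Answer: ["L2", "L5", "L6"]

Working:
idom tree: L1←L0 L2←L0 L3←L2 L4←L3 L5←L0 L6←L0 L7←L2 L8←L6
Dom at joins:
  L2: preds {L0,L1,L7}: {L0} ∩ {L0,L1} ∩ {L0,L2,L7} = {L0}; idom=L0
  L5: preds {L1,L2,L4}: {L0,L1} ∩ {L0,L2} ∩ {L0,L2,L3,L4} = {L0}; idom=L0
  L6: preds {L0,L5}: {L0} ∩ {L0,L5} = {L0}; idom=L0
  L7: preds {L2,L4}: {L0,L2} ∩ {L0,L2,L3,L4} = {L0,L2}; idom=L2

DF derivation:
  L2←L0: walk · to L0
  L2←L1: walk L1 to L0
  L2←L7: walk L7→L2 to L0
  L5←L1: walk L1 to L0
  L5←L2: walk L2 to L0
  L5←L4: walk L4→L3→L2 to L0
  L6←L0: walk · to L0
  L6←L5: walk L5 to L0
  L7←L2: walk · to L2
  L7←L4: walk L4→L3 to L2
  L0 → ∅
  L1 → {L2,L5}
  L2 → {L2,L5}
  L3 → {L5,L7}
  L4 → {L5,L7}
  L5 → {L6}
  L6 → ∅
  L7 → {L2}
  L8 → ∅

φ for y: defs {L0,L6,L7}
  DF⁺ = {L2,L5,L6}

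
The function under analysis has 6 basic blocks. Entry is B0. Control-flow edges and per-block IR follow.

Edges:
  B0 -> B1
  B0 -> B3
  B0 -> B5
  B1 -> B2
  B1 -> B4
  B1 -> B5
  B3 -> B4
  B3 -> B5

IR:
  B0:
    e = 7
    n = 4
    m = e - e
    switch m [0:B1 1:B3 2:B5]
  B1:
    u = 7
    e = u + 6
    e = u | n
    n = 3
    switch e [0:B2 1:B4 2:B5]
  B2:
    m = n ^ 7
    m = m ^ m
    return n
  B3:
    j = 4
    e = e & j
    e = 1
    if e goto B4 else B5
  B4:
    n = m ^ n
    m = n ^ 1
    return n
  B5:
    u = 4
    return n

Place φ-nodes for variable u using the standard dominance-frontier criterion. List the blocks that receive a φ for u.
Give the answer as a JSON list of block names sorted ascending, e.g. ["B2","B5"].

idom tree: B1←B0 B2←B1 B3←B0 B4←B0 B5←B0
Join-block Dom:
  B4: preds {B1,B3}: {B0,B1} ∩ {B0,B3} = {B0}; idom=B0
  B5: preds {B0,B1,B3}: {B0} ∩ {B0,B1} ∩ {B0,B3} = {B0}; idom=B0

DF walk-up:
  B4←B1: walk B1 to B0
  B4←B3: walk B3 to B0
  B5←B0: walk · to B0
  B5←B1: walk B1 to B0
  B5←B3: walk B3 to B0
  DF(B0)=∅
  DF(B1)={B4,B5}
  DF(B2)=∅
  DF(B3)={B4,B5}
  DF(B4)=∅
  DF(B5)=∅

φ for u: defs {B1,B5}
  DF⁺ = {B4,B5}

Answer: ["B4", "B5"]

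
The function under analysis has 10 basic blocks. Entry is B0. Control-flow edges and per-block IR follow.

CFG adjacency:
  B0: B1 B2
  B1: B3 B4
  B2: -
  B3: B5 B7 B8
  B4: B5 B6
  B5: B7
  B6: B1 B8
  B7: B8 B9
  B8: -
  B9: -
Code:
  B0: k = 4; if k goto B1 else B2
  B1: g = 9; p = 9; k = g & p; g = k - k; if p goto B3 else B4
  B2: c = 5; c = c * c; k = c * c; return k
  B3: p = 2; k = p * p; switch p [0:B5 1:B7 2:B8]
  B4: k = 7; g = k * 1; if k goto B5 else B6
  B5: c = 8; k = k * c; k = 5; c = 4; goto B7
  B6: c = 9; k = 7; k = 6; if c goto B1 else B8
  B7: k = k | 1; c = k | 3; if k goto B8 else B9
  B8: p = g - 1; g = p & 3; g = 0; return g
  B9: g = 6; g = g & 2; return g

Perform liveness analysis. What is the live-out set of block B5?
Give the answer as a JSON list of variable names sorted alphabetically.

Per-block:
  B0 def {k} use ∅
  B1 def {g,k,p} use ∅
  B2 def {c,k} use ∅
  B3 def {k,p} use ∅
  B4 def {g,k} use ∅
  B5 def {c,k} use {k}
  B6 def {c,k} use ∅
  B7 def {c,k} use {k}
  B8 def {g,p} use {g}
  B9 def {g} use ∅

Liveness:
  B0: in=∅ out=∅
  B1: in=∅ out={g}
  B2: in=∅ out=∅
  B3: in={g} out={g,k}
  B4: in=∅ out={g,k}
  B5: in={g,k} out={g,k}
  B6: in={g} out={g}
  B7: in={g,k} out={g}
  B8: in={g} out=∅
  B9: in=∅ out=∅

live-out(B5) = ["g", "k"]

Answer: ["g", "k"]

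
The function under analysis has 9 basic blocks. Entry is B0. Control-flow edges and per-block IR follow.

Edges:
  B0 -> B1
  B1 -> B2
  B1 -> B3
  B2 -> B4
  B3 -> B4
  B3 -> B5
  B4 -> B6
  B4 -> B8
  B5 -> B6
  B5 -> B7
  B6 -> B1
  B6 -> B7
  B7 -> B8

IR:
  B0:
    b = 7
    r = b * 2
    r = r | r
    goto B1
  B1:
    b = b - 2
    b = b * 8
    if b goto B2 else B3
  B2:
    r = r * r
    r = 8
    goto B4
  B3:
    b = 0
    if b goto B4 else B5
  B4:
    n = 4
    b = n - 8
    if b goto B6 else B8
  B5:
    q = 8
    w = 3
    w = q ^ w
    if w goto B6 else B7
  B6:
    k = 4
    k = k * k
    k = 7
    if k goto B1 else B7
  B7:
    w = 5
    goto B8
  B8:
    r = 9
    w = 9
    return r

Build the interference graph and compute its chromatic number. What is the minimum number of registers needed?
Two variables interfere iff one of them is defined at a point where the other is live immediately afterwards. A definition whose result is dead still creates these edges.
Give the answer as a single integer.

Answer: 4

Analysis:
Per-block:
  B0: def={b,r} ue=∅
  B1: def={b} ue={b}
  B2: def={r} ue={r}
  B3: def={b} ue=∅
  B4: def={b,n} ue=∅
  B5: def={q,w} ue=∅
  B6: def={k} ue=∅
  B7: def={w} ue=∅
  B8: def={r,w} ue=∅

Liveness:
  B0 li=∅ lo={b,r}
  B1 li={b,r} lo={r}
  B2 li={r} lo={r}
  B3 li={r} lo={b,r}
  B4 li={r} lo={b,r}
  B5 li={b,r} lo={b,r}
  B6 li={b,r} lo={b,r}
  B7 li=∅ lo=∅
  B8 li=∅ lo=∅

Interference:
  b: {k,q,r,w}
  k: {b,r}
  n: {r}
  q: {b,r,w}
  r: {b,k,n,q,w}
  w: {b,q,r}

Colouring:
  lower bound: {b,q,r,w} mutually conflict ⇒ χ ≥ 4
  assign b→R1 k→R2 n→R1 q→R2 r→R0 w→R3 — no edge inside a register ⇒ χ ≤ 4
  χ = 4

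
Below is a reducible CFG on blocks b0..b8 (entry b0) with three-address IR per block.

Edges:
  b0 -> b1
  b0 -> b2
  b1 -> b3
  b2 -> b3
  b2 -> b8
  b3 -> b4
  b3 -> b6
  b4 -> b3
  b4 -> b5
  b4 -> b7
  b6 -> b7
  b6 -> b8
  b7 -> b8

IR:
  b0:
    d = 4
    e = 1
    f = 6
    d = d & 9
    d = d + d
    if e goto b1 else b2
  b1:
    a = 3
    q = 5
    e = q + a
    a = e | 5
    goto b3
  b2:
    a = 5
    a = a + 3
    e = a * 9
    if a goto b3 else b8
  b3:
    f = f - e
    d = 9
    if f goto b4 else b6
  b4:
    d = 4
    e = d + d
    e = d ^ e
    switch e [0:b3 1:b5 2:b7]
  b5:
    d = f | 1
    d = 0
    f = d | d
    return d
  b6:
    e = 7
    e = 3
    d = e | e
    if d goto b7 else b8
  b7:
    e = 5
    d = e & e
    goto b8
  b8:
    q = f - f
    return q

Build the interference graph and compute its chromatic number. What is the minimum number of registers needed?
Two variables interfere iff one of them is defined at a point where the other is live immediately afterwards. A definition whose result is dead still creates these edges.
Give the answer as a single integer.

Block summaries:
  b0 def {d,e,f} use ∅
  b1 def {a,e,q} use ∅
  b2 def {a,e} use ∅
  b3 def {d,f} use {e,f}
  b4 def {d,e} use ∅
  b5 def {d,f} use {f}
  b6 def {d,e} use ∅
  b7 def {d,e} use ∅
  b8 def {q} use {f}

Liveness:
  b0: in=∅ out={f}
  b1: in={f} out={e,f}
  b2: in={f} out={e,f}
  b3: in={e,f} out={f}
  b4: in={f} out={e,f}
  b5: in={f} out=∅
  b6: in={f} out={f}
  b7: in={f} out={f}
  b8: in={f} out=∅

Interfere edges:
  a — {e,f,q}
  d — {e,f}
  e — {a,d,f}
  f — {a,d,e,q}
  q — {a,f}

Registers:
  lower bound: {a,e,f} mutually conflict ⇒ χ ≥ 3
  assign a→c1 d→c1 e→c2 f→c0 q→c2 — no edge inside a register ⇒ χ ≤ 3
  χ = 3

Answer: 3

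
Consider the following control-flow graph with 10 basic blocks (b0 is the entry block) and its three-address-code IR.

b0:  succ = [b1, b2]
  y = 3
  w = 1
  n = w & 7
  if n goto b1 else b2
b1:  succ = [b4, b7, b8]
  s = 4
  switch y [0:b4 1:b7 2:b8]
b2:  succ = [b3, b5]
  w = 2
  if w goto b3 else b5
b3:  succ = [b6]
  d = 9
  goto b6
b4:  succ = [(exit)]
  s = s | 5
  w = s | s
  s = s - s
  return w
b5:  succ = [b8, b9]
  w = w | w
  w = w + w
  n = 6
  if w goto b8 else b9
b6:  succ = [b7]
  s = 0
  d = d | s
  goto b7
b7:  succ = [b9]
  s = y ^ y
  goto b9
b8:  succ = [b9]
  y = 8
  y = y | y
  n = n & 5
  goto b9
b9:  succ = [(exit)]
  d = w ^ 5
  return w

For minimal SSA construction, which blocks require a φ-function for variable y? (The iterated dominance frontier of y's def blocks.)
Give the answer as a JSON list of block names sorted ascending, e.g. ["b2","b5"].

Answer: ["b9"]

Analysis:
idom tree: b1←b0 b2←b0 b3←b2 b4←b1 b5←b2 b6←b3 b7←b0 b8←b0 b9←b0
Join-block Dom:
  b7: preds {b1,b6}: {b0,b1} ∩ {b0,b2,b3,b6} = {b0}; idom=b0
  b8: preds {b1,b5}: {b0,b1} ∩ {b0,b2,b5} = {b0}; idom=b0
  b9: preds {b5,b7,b8}: {b0,b2,b5} ∩ {b0,b7} ∩ {b0,b8} = {b0}; idom=b0

DF walk-up:
  b7←b1: walk b1 to b0
  b7←b6: walk b6→b3→b2 to b0
  b8←b1: walk b1 to b0
  b8←b5: walk b5→b2 to b0
  b9←b5: walk b5→b2 to b0
  b9←b7: walk b7 to b0
  b9←b8: walk b8 to b0
  b0 → ∅
  b1 → {b7,b8}
  b2 → {b7,b8,b9}
  b3 → {b7}
  b4 → ∅
  b5 → {b8,b9}
  b6 → {b7}
  b7 → {b9}
  b8 → {b9}
  b9 → ∅

φ for y: defs {b0,b8}
  DF⁺ = {b9}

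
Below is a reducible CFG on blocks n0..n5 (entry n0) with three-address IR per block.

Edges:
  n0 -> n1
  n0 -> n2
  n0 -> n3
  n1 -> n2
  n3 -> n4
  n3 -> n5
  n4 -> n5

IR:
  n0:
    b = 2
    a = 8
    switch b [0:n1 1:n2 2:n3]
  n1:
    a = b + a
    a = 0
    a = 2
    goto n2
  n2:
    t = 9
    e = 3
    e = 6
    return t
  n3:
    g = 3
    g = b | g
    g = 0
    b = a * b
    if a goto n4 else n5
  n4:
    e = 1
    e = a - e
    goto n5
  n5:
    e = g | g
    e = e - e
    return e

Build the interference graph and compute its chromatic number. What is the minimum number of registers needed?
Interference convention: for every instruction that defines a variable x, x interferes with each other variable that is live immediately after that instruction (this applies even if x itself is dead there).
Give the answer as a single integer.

def/use:
  n0: {a,b} / ∅
  n1: {a} / {a,b}
  n2: {e,t} / ∅
  n3: {b,g} / {a,b}
  n4: {e} / {a}
  n5: {e} / {g}

Backward fixpoint:
  n0: in=∅ out={a,b}
  n1: in={a,b} out=∅
  n2: in=∅ out=∅
  n3: in={a,b} out={a,g}
  n4: in={a,g} out={g}
  n5: in={g} out=∅

Interfere edges:
  a: {b,e,g}
  b: {a,g}
  e: {a,g,t}
  g: {a,b,e}
  t: {e}

Chromatic number:
  clique {a,b,g} ⇒ need ≥ 3
  assign a→R0 b→R1 e→R1 g→R2 t→R0 — no edge inside a register ⇒ χ ≤ 3
  χ = 3

Answer: 3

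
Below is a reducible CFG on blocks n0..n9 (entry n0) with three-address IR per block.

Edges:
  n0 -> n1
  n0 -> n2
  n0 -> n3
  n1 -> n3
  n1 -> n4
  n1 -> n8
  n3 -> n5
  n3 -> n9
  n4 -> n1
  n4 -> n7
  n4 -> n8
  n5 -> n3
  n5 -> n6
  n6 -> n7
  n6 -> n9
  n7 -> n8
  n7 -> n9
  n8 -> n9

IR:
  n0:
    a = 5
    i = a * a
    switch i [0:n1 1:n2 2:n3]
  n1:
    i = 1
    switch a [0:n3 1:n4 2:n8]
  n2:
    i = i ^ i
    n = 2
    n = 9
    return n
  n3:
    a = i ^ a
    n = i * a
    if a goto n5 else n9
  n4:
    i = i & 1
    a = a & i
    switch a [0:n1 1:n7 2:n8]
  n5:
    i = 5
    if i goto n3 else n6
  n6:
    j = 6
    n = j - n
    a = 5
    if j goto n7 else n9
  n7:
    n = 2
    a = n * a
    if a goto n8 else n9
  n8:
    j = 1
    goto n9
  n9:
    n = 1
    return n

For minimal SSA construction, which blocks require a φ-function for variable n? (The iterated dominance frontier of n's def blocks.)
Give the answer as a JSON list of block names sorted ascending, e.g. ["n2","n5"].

Answer: ["n3", "n7", "n8", "n9"]

Working:
idom tree: n1←n0 n2←n0 n3←n0 n4←n1 n5←n3 n6←n5 n7←n0 n8←n0 n9←n0
Join-block Dom:
  n1: preds {n0,n4}: {n0} ∩ {n0,n1,n4} = {n0}; idom=n0
  n3: preds {n0,n1,n5}: {n0} ∩ {n0,n1} ∩ {n0,n3,n5} = {n0}; idom=n0
  n7: preds {n4,n6}: {n0,n1,n4} ∩ {n0,n3,n5,n6} = {n0}; idom=n0
  n8: preds {n1,n4,n7}: {n0,n1} ∩ {n0,n1,n4} ∩ {n0,n7} = {n0}; idom=n0
  n9: preds {n3,n6,n7,n8}: {n0,n3} ∩ {n0,n3,n5,n6} ∩ {n0,n7} ∩ {n0,n8} = {n0}; idom=n0

DF derivation:
  n1←n0: walk · to n0
  n1←n4: walk n4→n1 to n0
  n3←n0: walk · to n0
  n3←n1: walk n1 to n0
  n3←n5: walk n5→n3 to n0
  n7←n4: walk n4→n1 to n0
  n7←n6: walk n6→n5→n3 to n0
  n8←n1: walk n1 to n0
  n8←n4: walk n4→n1 to n0
  n8←n7: walk n7 to n0
  n9←n3: walk n3 to n0
  n9←n6: walk n6→n5→n3 to n0
  n9←n7: walk n7 to n0
  n9←n8: walk n8 to n0
  n0 → ∅
  n1 → {n1,n3,n7,n8}
  n2 → ∅
  n3 → {n3,n7,n9}
  n4 → {n1,n7,n8}
  n5 → {n3,n7,n9}
  n6 → {n7,n9}
  n7 → {n8,n9}
  n8 → {n9}
  n9 → ∅

φ for n: defs {n2,n3,n6,n7,n9}
  DF⁺ = {n3,n7,n8,n9}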